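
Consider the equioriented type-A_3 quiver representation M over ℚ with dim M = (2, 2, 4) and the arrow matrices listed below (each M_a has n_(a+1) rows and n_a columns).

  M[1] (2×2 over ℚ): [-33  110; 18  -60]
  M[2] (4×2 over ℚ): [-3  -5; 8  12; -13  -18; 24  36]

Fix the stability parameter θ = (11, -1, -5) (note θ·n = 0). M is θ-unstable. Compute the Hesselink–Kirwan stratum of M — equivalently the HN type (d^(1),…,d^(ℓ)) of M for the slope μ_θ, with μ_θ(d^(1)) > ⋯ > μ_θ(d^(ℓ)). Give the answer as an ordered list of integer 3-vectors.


Barcode: M ≅ I[1,1], I[1,3], I[2,3], I[3,3]^2. HN layers by μ_θ (4 steps, strictly decreasing):
  μ^(1)=11; μ^(2)=5/3; μ^(3)=-3; μ^(4)=-5

((1, 0, 0); (1, 1, 1); (0, 1, 1); (0, 0, 2))


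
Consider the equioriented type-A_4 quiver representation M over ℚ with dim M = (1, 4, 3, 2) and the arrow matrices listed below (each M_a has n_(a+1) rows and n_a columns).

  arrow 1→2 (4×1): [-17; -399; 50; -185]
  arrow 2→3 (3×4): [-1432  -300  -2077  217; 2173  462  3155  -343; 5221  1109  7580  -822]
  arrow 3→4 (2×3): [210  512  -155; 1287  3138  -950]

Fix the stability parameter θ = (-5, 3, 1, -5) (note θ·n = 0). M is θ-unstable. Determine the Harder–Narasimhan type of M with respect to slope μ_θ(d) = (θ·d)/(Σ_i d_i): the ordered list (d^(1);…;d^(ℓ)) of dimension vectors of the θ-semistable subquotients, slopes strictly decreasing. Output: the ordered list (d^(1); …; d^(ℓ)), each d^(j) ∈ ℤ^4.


Barcode: M ≅ I[1,4], I[2,2], I[2,3], I[2,4]. HN layers by μ_θ (4 steps, strictly decreasing):
  μ^(1)=3; μ^(2)=2; μ^(3)=-1/3; μ^(4)=-5

((0, 1, 0, 0); (0, 1, 1, 0); (0, 2, 2, 2); (1, 0, 0, 0))


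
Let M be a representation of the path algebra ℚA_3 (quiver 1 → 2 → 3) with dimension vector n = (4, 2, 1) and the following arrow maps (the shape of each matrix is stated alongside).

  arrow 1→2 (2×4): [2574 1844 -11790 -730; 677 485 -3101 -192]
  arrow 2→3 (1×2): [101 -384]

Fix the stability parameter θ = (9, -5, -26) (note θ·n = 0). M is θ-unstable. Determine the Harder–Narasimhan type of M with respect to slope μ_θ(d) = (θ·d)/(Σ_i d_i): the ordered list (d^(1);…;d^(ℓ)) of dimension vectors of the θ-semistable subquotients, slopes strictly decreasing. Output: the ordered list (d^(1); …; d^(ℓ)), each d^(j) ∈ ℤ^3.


Interval decomposition of M: I[1,1]^2, I[1,2], I[1,3].
HN type (ℓ=3): μ^(1)=9; μ^(2)=2; μ^(3)=-22/3

((2, 0, 0); (1, 1, 0); (1, 1, 1))


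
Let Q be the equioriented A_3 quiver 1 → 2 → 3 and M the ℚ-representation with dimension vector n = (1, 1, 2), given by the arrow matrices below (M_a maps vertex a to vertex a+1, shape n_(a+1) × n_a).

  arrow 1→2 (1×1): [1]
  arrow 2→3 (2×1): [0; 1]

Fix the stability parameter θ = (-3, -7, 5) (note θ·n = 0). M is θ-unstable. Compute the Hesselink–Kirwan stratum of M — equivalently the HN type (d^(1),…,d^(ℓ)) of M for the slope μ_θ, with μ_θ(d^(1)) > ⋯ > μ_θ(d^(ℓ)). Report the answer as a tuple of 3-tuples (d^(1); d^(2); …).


Interval decomposition of M: I[1,3], I[3,3].
HN type (ℓ=2): μ^(1)=5; μ^(2)=-5

((0, 0, 2); (1, 1, 0))


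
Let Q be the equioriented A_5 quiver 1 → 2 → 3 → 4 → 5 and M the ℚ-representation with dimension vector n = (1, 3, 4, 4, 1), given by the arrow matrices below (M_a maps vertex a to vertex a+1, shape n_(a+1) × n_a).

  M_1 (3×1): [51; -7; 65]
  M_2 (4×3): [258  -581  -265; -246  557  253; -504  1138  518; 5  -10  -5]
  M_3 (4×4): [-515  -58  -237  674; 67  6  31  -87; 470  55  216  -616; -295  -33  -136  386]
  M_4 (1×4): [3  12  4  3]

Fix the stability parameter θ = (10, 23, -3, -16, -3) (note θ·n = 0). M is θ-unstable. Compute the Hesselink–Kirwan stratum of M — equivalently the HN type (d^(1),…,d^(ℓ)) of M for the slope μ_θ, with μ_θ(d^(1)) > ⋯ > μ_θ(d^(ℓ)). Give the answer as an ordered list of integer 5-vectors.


Interval decomposition of M: I[1,2], I[2,4], I[2,5], I[3,4]^2.
HN type (ℓ=5): μ^(1)=23; μ^(2)=10; μ^(3)=4/3; μ^(4)=1/4; μ^(5)=-19/2

((0, 1, 0, 0, 0); (1, 0, 0, 0, 0); (0, 1, 1, 1, 0); (0, 1, 1, 1, 1); (0, 0, 2, 2, 0))


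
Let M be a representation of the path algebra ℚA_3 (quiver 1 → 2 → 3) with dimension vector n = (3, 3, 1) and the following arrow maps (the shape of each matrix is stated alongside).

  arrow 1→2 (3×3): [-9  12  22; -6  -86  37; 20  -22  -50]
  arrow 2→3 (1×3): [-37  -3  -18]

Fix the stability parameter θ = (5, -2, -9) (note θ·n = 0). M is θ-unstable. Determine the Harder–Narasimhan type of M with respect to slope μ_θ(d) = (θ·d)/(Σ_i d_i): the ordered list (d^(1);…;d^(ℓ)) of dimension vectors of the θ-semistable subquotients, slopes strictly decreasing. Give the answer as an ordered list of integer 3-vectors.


Via rank(M_{q-1}∘⋯∘M_p): M ≅ I[1,2]^2, I[1,3].
μ_θ-semistable layers: μ^(1)=3/2; μ^(2)=-2

((2, 2, 0); (1, 1, 1))


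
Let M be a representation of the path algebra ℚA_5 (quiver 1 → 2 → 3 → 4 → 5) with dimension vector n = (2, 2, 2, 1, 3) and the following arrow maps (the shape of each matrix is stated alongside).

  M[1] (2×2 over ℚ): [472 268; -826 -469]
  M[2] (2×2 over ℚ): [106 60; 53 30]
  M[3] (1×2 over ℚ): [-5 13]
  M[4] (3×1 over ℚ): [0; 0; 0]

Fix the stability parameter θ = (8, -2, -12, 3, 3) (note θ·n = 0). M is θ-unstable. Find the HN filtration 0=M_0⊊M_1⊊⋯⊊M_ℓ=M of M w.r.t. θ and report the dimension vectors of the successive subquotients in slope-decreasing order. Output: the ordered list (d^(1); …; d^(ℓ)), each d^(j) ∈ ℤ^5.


Barcode: M ≅ I[1,1], I[1,4], I[2,2], I[3,3], I[5,5]^3. HN layers by μ_θ (4 steps, strictly decreasing):
  μ^(1)=8; μ^(2)=3; μ^(3)=-2; μ^(4)=-12

((1, 0, 0, 0, 0); (0, 0, 0, 1, 3); (1, 2, 1, 0, 0); (0, 0, 1, 0, 0))


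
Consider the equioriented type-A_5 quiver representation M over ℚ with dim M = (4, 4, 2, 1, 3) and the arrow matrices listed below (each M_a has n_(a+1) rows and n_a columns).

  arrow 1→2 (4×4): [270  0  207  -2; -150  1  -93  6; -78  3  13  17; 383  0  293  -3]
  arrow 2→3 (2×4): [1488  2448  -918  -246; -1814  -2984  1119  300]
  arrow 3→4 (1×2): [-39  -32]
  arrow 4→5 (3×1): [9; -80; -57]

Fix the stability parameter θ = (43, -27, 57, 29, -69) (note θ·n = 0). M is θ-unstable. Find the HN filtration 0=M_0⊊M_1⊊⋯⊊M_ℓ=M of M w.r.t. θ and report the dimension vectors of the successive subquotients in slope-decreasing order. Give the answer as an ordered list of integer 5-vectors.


Interval decomposition of M: I[1,2]^2, I[1,3], I[1,5], I[5,5]^2.
HN type (ℓ=4): μ^(1)=57; μ^(2)=8; μ^(3)=33/5; μ^(4)=-69

((0, 0, 1, 0, 0); (3, 3, 0, 0, 0); (1, 1, 1, 1, 1); (0, 0, 0, 0, 2))


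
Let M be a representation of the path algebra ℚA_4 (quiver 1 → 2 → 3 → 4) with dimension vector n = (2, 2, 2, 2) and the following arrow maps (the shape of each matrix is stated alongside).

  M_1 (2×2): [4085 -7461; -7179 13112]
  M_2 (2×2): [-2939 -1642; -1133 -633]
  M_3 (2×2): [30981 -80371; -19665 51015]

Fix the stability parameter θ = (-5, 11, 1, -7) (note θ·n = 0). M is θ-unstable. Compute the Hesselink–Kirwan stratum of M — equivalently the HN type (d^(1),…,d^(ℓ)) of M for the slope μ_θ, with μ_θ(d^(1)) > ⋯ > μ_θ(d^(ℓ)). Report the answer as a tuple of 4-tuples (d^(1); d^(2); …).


Barcode: M ≅ I[1,3], I[1,4], I[4,4]. HN layers by μ_θ (4 steps, strictly decreasing):
  μ^(1)=6; μ^(2)=5/3; μ^(3)=-5; μ^(4)=-7

((0, 1, 1, 0); (0, 1, 1, 1); (2, 0, 0, 0); (0, 0, 0, 1))


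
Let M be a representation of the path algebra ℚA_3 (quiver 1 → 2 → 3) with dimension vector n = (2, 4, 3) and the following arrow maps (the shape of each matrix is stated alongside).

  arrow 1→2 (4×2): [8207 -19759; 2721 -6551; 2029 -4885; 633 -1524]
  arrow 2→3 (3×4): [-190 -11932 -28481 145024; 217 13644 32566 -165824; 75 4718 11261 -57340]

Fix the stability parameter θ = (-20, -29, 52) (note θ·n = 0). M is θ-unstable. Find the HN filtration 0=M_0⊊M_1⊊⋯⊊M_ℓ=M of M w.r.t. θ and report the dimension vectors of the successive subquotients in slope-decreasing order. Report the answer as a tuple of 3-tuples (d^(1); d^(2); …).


Interval decomposition of M: I[1,3]^2, I[2,2], I[2,3].
HN type (ℓ=3): μ^(1)=52; μ^(2)=-49/2; μ^(3)=-29

((0, 0, 3); (2, 2, 0); (0, 2, 0))


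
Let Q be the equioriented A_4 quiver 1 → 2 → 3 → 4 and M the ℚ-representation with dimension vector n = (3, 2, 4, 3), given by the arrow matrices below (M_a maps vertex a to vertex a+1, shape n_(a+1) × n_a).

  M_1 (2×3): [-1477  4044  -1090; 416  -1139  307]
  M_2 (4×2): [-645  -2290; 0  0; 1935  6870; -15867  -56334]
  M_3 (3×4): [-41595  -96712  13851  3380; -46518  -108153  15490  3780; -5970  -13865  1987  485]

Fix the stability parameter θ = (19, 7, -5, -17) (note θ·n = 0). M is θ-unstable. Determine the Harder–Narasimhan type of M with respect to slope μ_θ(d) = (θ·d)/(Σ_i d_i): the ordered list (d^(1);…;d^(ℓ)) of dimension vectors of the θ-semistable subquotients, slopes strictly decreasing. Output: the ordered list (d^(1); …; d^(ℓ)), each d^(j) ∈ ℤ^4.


Barcode: M ≅ I[1,1], I[1,2], I[1,3], I[3,4]^3. HN layers by μ_θ (4 steps, strictly decreasing):
  μ^(1)=19; μ^(2)=13; μ^(3)=7; μ^(4)=-11

((1, 0, 0, 0); (1, 1, 0, 0); (1, 1, 1, 0); (0, 0, 3, 3))


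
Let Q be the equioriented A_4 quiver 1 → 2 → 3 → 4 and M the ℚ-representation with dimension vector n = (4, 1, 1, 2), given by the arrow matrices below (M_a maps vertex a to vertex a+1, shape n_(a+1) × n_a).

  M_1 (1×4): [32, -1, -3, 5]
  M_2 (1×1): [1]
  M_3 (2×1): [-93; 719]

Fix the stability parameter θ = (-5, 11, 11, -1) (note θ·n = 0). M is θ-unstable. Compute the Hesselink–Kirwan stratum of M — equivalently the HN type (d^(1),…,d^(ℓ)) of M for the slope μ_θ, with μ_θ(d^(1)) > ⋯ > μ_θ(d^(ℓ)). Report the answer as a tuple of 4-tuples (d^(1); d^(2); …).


Barcode: M ≅ I[1,1]^3, I[1,4], I[4,4]. HN layers by μ_θ (3 steps, strictly decreasing):
  μ^(1)=7; μ^(2)=-1; μ^(3)=-5

((0, 1, 1, 1); (0, 0, 0, 1); (4, 0, 0, 0))


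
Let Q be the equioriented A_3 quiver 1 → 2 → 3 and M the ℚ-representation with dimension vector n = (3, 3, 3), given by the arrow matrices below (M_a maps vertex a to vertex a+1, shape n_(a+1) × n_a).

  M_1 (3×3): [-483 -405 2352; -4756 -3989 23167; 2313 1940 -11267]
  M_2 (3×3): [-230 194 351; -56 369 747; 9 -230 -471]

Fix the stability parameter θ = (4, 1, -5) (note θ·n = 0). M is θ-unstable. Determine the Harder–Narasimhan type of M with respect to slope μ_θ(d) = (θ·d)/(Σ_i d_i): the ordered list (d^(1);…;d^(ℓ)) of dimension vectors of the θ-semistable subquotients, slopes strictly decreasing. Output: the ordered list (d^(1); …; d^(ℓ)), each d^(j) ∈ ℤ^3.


Barcode: M ≅ I[1,1], I[1,3]^2, I[2,3]. HN layers by μ_θ (3 steps, strictly decreasing):
  μ^(1)=4; μ^(2)=0; μ^(3)=-2

((1, 0, 0); (2, 2, 2); (0, 1, 1))


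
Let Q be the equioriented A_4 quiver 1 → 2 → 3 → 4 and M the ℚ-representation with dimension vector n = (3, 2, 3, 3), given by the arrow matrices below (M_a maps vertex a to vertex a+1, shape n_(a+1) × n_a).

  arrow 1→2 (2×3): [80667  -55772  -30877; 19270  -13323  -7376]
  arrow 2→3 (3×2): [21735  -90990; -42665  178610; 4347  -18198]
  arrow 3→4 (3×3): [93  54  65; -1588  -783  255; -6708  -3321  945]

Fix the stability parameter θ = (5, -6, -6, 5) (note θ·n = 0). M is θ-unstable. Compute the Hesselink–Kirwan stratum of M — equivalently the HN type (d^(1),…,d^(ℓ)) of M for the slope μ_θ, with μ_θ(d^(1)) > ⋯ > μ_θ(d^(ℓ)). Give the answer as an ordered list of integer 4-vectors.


Interval decomposition of M: I[1,1], I[1,2], I[1,3], I[3,4]^2, I[4,4].
HN type (ℓ=4): μ^(1)=5; μ^(2)=-1/2; μ^(3)=-7/3; μ^(4)=-6

((1, 0, 0, 3); (1, 1, 0, 0); (1, 1, 1, 0); (0, 0, 2, 0))


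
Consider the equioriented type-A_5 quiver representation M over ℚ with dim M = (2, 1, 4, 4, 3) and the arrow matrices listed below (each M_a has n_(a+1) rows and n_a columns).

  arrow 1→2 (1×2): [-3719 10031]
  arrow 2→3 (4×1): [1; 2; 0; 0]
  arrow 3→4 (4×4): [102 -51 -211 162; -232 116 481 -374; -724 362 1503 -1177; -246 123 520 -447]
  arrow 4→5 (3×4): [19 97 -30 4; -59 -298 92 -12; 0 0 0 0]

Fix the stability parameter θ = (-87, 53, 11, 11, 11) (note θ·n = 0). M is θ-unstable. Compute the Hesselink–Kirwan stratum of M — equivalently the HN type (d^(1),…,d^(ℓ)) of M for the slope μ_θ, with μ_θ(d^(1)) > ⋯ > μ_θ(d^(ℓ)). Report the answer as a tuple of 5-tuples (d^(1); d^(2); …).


Interval decomposition of M: I[1,1], I[1,3], I[3,4], I[3,5]^2, I[4,4], I[5,5].
HN type (ℓ=3): μ^(1)=32; μ^(2)=11; μ^(3)=-87

((0, 1, 1, 0, 0); (0, 0, 3, 4, 3); (2, 0, 0, 0, 0))


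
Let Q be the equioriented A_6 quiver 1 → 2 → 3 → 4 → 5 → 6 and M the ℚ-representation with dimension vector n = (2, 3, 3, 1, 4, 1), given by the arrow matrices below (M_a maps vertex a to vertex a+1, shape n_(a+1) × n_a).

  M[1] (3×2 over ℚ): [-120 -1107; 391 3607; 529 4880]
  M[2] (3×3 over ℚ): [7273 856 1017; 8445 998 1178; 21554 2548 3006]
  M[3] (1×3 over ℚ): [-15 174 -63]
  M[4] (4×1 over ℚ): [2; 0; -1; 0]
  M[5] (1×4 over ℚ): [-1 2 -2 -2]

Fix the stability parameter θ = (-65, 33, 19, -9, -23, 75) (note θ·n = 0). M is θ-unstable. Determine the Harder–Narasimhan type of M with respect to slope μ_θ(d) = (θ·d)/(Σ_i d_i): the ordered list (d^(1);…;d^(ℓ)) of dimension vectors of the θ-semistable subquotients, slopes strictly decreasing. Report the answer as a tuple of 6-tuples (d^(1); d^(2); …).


Interval decomposition of M: I[1,3], I[1,5], I[2,3], I[5,5]^2, I[5,6].
HN type (ℓ=5): μ^(1)=75; μ^(2)=26; μ^(3)=5; μ^(4)=-23; μ^(5)=-65

((0, 0, 0, 0, 0, 1); (0, 2, 2, 0, 0, 0); (0, 1, 1, 1, 1, 0); (0, 0, 0, 0, 3, 0); (2, 0, 0, 0, 0, 0))


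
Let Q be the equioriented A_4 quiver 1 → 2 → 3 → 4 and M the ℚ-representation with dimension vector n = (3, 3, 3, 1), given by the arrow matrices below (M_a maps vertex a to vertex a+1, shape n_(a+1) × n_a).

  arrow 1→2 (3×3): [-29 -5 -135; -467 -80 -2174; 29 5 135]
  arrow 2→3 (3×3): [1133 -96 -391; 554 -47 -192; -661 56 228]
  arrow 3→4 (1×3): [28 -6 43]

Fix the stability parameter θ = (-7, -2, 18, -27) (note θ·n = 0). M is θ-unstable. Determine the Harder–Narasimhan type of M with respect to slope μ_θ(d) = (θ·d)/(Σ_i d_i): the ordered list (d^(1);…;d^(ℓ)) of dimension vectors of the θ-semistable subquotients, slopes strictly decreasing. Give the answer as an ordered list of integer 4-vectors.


Interval decomposition of M: I[1,1], I[1,3], I[1,4], I[2,3].
HN type (ℓ=4): μ^(1)=18; μ^(2)=-2; μ^(3)=-11/3; μ^(4)=-7

((0, 0, 2, 0); (0, 2, 0, 0); (0, 1, 1, 1); (3, 0, 0, 0))


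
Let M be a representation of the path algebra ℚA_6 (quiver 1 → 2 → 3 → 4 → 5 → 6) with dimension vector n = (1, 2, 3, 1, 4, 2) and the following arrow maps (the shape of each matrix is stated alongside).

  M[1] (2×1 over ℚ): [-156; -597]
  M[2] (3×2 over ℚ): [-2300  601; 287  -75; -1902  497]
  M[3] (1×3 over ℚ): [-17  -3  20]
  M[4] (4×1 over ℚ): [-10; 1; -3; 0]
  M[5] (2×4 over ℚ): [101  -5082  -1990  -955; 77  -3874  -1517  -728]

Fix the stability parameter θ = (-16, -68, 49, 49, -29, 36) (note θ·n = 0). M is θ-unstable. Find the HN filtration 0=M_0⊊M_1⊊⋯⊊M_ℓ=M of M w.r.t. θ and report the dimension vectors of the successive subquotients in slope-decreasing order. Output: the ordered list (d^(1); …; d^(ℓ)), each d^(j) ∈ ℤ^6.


Via rank(M_{q-1}∘⋯∘M_p): M ≅ I[1,3], I[2,6], I[3,3], I[5,5]^2, I[5,6].
μ_θ-semistable layers: μ^(1)=49; μ^(2)=36; μ^(3)=23; μ^(4)=-29; μ^(5)=-42; μ^(6)=-68

((0, 0, 2, 0, 0, 0); (0, 0, 0, 0, 0, 2); (0, 0, 1, 1, 1, 0); (0, 0, 0, 0, 3, 0); (1, 1, 0, 0, 0, 0); (0, 1, 0, 0, 0, 0))


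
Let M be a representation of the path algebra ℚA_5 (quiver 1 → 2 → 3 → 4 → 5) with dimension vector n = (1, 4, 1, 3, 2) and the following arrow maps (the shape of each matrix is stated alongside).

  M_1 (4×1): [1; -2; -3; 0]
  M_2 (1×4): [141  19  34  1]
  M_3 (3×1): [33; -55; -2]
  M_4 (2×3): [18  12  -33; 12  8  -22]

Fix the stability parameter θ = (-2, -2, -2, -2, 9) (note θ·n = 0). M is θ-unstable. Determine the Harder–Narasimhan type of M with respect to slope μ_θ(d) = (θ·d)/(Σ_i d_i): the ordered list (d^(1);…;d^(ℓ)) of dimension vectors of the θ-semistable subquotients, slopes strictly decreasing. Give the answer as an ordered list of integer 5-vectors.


Interval decomposition of M: I[1,4], I[2,2]^3, I[4,4], I[4,5], I[5,5].
HN type (ℓ=2): μ^(1)=9; μ^(2)=-2

((0, 0, 0, 0, 2); (1, 4, 1, 3, 0))


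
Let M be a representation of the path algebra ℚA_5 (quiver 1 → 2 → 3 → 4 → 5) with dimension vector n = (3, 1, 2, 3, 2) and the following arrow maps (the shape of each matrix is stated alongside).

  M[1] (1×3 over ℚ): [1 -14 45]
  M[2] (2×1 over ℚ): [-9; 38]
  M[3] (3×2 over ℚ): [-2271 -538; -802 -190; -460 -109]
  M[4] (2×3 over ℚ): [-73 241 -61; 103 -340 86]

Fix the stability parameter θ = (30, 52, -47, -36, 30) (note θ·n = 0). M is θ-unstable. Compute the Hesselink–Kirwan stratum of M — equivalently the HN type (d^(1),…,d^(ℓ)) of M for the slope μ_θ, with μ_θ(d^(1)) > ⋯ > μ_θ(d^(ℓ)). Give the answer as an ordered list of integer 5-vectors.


Via rank(M_{q-1}∘⋯∘M_p): M ≅ I[1,1]^2, I[1,5], I[3,5], I[4,4].
μ_θ-semistable layers: μ^(1)=30; μ^(2)=-1/4; μ^(3)=-36; μ^(4)=-47

((2, 0, 0, 0, 2); (1, 1, 1, 1, 0); (0, 0, 0, 2, 0); (0, 0, 1, 0, 0))


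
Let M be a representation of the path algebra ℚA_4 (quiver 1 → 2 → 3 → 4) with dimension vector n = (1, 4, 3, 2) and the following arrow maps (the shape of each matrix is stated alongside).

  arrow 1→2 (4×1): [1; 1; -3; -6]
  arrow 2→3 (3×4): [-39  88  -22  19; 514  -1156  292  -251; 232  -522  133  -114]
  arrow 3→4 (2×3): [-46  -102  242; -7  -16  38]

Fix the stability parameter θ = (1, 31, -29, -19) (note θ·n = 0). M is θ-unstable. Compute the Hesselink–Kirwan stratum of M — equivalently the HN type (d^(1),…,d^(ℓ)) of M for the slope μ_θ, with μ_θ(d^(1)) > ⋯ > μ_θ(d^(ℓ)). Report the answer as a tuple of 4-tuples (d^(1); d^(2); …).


Via rank(M_{q-1}∘⋯∘M_p): M ≅ I[1,4], I[2,2], I[2,3], I[2,4].
μ_θ-semistable layers: μ^(1)=31; μ^(2)=1; μ^(3)=-4; μ^(4)=-17/3

((0, 1, 0, 0); (0, 1, 1, 0); (1, 1, 1, 1); (0, 1, 1, 1))


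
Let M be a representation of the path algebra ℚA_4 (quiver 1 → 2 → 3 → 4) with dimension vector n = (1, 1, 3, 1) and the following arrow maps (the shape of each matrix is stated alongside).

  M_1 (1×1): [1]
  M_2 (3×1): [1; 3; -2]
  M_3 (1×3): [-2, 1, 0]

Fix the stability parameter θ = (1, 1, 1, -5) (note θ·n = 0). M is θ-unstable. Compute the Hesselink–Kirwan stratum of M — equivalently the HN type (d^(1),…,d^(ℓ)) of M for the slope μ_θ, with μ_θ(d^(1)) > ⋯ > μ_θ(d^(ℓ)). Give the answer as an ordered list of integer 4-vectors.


Via rank(M_{q-1}∘⋯∘M_p): M ≅ I[1,4], I[3,3]^2.
μ_θ-semistable layers: μ^(1)=1; μ^(2)=-1/2

((0, 0, 2, 0); (1, 1, 1, 1))


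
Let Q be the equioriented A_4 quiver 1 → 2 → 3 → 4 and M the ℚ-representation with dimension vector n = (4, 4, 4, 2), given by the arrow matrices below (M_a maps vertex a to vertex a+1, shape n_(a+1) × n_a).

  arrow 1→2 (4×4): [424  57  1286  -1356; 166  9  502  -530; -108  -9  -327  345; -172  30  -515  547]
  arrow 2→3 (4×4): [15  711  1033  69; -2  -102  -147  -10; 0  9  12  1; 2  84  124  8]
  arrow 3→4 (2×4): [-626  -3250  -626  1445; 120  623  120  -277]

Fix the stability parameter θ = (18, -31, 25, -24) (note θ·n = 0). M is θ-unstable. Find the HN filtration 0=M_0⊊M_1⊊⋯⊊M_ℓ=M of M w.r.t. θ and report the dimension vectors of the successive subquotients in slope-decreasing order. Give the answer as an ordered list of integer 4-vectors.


Interval decomposition of M: I[1,1], I[1,3]^2, I[1,4], I[2,2], I[3,4].
HN type (ℓ=5): μ^(1)=25; μ^(2)=18; μ^(3)=1/2; μ^(4)=-13/2; μ^(5)=-31

((0, 0, 2, 0); (1, 0, 0, 0); (0, 0, 2, 2); (3, 3, 0, 0); (0, 1, 0, 0))


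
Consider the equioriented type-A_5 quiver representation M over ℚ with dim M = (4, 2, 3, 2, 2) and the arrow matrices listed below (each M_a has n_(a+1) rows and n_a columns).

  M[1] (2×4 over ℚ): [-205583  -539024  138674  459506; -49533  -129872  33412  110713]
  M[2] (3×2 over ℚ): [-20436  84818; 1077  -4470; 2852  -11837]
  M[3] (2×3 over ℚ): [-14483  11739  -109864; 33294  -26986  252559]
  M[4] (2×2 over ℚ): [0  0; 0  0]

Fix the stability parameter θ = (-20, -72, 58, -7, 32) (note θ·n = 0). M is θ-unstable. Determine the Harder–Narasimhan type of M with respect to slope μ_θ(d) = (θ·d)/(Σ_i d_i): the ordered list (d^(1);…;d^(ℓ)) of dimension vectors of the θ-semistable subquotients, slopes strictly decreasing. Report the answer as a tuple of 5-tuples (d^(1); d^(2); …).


Interval decomposition of M: I[1,1]^2, I[1,4]^2, I[3,3], I[5,5]^2.
HN type (ℓ=5): μ^(1)=58; μ^(2)=32; μ^(3)=51/2; μ^(4)=-20; μ^(5)=-46

((0, 0, 1, 0, 0); (0, 0, 0, 0, 2); (0, 0, 2, 2, 0); (2, 0, 0, 0, 0); (2, 2, 0, 0, 0))


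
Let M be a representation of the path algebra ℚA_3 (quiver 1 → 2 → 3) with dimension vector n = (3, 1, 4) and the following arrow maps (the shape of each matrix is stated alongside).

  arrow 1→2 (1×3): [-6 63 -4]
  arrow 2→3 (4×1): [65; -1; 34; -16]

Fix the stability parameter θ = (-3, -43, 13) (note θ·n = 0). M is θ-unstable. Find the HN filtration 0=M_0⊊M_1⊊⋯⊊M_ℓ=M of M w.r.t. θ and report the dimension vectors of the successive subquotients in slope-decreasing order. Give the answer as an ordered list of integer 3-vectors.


Via rank(M_{q-1}∘⋯∘M_p): M ≅ I[1,1]^2, I[1,3], I[3,3]^3.
μ_θ-semistable layers: μ^(1)=13; μ^(2)=-3; μ^(3)=-23

((0, 0, 4); (2, 0, 0); (1, 1, 0))


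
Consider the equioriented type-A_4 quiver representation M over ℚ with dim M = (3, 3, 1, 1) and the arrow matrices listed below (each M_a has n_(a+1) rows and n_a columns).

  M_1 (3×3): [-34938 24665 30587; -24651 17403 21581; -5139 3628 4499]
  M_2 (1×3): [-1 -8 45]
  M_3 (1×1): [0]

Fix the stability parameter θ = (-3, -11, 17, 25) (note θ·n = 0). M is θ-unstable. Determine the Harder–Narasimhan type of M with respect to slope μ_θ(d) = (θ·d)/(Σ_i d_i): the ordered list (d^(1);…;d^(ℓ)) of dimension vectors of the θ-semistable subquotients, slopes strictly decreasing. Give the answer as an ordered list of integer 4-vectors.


Barcode: M ≅ I[1,2]^2, I[1,3], I[4,4]. HN layers by μ_θ (3 steps, strictly decreasing):
  μ^(1)=25; μ^(2)=17; μ^(3)=-7

((0, 0, 0, 1); (0, 0, 1, 0); (3, 3, 0, 0))


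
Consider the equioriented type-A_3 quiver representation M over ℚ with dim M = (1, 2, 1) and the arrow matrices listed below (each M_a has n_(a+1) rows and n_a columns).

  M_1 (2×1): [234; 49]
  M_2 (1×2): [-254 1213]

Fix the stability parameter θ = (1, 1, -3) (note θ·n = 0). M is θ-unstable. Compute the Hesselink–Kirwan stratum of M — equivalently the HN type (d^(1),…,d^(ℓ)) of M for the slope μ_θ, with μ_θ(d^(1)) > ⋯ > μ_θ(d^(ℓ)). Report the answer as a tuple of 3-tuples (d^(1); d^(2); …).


Barcode: M ≅ I[1,3], I[2,2]. HN layers by μ_θ (2 steps, strictly decreasing):
  μ^(1)=1; μ^(2)=-1/3

((0, 1, 0); (1, 1, 1))


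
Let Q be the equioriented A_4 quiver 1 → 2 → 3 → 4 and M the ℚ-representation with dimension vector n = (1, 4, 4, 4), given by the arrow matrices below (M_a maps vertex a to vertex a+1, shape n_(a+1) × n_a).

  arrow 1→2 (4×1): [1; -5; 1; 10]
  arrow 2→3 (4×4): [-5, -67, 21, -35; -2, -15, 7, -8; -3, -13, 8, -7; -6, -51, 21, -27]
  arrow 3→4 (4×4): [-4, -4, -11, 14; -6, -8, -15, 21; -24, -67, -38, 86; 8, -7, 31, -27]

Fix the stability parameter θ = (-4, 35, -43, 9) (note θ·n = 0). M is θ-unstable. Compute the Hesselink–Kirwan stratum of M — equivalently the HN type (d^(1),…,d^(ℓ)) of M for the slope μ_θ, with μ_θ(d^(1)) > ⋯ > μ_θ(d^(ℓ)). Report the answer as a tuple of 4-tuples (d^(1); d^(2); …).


Interval decomposition of M: I[1,4], I[2,4]^3.
HN type (ℓ=2): μ^(1)=9; μ^(2)=-4

((0, 0, 0, 4); (1, 4, 4, 0))


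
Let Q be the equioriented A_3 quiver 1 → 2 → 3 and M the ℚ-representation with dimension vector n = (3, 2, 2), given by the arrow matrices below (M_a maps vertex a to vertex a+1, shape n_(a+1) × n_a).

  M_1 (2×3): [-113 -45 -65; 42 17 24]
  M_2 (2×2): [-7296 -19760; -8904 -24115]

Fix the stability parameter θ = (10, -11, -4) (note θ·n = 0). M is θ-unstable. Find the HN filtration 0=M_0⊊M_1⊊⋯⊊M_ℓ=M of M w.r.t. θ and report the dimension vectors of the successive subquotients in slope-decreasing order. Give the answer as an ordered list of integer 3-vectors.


Via rank(M_{q-1}∘⋯∘M_p): M ≅ I[1,1], I[1,2], I[1,3], I[3,3].
μ_θ-semistable layers: μ^(1)=10; μ^(2)=-1/2; μ^(3)=-5/3; μ^(4)=-4

((1, 0, 0); (1, 1, 0); (1, 1, 1); (0, 0, 1))


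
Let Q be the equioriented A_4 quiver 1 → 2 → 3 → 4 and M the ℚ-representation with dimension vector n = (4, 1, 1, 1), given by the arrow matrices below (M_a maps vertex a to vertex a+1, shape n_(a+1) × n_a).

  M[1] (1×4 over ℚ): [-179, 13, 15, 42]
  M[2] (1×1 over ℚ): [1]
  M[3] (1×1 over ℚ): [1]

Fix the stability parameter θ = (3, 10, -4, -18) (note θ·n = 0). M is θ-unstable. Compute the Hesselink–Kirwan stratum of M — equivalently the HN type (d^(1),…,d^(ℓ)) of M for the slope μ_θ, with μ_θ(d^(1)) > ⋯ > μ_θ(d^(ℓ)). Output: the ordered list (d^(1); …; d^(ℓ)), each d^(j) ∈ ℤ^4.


Via rank(M_{q-1}∘⋯∘M_p): M ≅ I[1,1]^3, I[1,4].
μ_θ-semistable layers: μ^(1)=3; μ^(2)=-9/4

((3, 0, 0, 0); (1, 1, 1, 1))


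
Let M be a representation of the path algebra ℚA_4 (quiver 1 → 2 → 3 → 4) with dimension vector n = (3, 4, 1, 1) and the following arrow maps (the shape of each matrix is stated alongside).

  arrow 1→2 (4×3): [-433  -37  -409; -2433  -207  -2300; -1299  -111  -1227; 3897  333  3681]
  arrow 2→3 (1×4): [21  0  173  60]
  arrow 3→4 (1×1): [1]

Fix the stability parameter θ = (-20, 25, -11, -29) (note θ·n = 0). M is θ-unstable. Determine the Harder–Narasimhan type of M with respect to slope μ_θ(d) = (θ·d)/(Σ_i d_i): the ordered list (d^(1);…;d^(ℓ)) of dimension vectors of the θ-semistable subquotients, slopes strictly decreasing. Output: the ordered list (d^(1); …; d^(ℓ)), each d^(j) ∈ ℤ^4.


Via rank(M_{q-1}∘⋯∘M_p): M ≅ I[1,1], I[1,2]^2, I[2,2], I[2,4].
μ_θ-semistable layers: μ^(1)=25; μ^(2)=-5; μ^(3)=-20

((0, 3, 0, 0); (0, 1, 1, 1); (3, 0, 0, 0))


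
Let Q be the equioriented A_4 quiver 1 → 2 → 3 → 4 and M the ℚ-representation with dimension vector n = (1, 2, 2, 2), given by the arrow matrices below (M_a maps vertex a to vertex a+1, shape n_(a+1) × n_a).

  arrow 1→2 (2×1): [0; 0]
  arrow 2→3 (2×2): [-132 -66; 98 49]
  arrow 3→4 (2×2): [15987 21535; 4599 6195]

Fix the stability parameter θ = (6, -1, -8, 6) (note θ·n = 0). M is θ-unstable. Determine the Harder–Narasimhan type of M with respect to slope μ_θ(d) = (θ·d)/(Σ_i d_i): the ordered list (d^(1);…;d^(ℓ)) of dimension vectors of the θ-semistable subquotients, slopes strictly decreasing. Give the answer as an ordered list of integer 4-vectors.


Barcode: M ≅ I[1,1], I[2,2], I[2,4], I[3,3], I[4,4]. HN layers by μ_θ (4 steps, strictly decreasing):
  μ^(1)=6; μ^(2)=-1; μ^(3)=-9/2; μ^(4)=-8

((1, 0, 0, 2); (0, 1, 0, 0); (0, 1, 1, 0); (0, 0, 1, 0))


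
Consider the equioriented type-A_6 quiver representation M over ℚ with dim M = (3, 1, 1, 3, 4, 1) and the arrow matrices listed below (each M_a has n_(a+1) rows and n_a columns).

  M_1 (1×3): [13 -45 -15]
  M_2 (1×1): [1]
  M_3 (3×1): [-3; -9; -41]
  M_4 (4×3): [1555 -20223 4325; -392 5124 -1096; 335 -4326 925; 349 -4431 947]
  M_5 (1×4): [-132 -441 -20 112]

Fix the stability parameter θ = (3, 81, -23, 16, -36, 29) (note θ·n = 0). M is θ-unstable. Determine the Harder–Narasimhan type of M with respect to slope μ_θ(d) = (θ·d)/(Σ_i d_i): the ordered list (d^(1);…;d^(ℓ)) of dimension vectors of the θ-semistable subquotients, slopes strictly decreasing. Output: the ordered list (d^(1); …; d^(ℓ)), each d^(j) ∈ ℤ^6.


Barcode: M ≅ I[1,1]^2, I[1,5], I[4,4], I[4,5], I[5,5], I[5,6]. HN layers by μ_θ (6 steps, strictly decreasing):
  μ^(1)=29; μ^(2)=16; μ^(3)=19/2; μ^(4)=3; μ^(5)=-10; μ^(6)=-36

((0, 0, 0, 0, 0, 1); (0, 0, 0, 1, 0, 0); (0, 1, 1, 1, 1, 0); (3, 0, 0, 0, 0, 0); (0, 0, 0, 1, 1, 0); (0, 0, 0, 0, 2, 0))


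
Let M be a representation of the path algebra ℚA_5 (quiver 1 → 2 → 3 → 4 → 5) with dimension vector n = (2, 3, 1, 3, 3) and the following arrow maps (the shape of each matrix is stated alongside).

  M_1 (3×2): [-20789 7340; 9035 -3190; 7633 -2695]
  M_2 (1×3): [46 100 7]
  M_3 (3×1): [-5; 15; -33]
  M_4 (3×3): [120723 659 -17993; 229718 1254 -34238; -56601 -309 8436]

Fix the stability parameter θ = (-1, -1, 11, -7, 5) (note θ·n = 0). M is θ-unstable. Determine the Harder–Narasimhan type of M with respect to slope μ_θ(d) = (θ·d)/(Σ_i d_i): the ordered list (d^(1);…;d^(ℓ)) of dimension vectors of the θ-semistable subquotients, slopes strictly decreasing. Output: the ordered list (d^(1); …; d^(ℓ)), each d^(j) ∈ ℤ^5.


Barcode: M ≅ I[1,2], I[1,5], I[2,2], I[4,4], I[4,5], I[5,5]. HN layers by μ_θ (4 steps, strictly decreasing):
  μ^(1)=5; μ^(2)=2; μ^(3)=-1; μ^(4)=-7

((0, 0, 0, 0, 3); (0, 0, 1, 1, 0); (2, 3, 0, 0, 0); (0, 0, 0, 2, 0))


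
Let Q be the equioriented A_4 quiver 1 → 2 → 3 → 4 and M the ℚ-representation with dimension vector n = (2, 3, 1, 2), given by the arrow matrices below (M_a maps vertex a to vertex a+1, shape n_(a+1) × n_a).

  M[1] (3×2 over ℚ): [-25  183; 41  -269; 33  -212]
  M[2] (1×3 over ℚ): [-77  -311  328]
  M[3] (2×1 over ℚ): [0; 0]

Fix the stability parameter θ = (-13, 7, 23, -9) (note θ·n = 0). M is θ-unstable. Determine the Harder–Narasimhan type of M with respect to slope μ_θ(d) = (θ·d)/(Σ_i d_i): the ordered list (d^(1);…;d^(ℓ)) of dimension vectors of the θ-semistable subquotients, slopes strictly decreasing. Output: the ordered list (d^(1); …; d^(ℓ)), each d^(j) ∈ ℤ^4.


Barcode: M ≅ I[1,2], I[1,3], I[2,2], I[4,4]^2. HN layers by μ_θ (4 steps, strictly decreasing):
  μ^(1)=23; μ^(2)=7; μ^(3)=-9; μ^(4)=-13

((0, 0, 1, 0); (0, 3, 0, 0); (0, 0, 0, 2); (2, 0, 0, 0))


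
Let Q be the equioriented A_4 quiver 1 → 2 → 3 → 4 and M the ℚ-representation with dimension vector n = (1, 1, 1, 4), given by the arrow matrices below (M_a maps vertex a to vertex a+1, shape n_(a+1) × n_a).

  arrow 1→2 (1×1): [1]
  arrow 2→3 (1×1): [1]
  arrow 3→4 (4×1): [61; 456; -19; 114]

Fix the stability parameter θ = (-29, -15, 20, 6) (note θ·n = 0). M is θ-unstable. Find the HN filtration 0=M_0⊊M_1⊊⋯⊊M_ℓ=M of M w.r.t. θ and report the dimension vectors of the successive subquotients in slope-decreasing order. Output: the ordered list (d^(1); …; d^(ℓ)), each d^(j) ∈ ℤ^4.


Barcode: M ≅ I[1,4], I[4,4]^3. HN layers by μ_θ (4 steps, strictly decreasing):
  μ^(1)=13; μ^(2)=6; μ^(3)=-15; μ^(4)=-29

((0, 0, 1, 1); (0, 0, 0, 3); (0, 1, 0, 0); (1, 0, 0, 0))


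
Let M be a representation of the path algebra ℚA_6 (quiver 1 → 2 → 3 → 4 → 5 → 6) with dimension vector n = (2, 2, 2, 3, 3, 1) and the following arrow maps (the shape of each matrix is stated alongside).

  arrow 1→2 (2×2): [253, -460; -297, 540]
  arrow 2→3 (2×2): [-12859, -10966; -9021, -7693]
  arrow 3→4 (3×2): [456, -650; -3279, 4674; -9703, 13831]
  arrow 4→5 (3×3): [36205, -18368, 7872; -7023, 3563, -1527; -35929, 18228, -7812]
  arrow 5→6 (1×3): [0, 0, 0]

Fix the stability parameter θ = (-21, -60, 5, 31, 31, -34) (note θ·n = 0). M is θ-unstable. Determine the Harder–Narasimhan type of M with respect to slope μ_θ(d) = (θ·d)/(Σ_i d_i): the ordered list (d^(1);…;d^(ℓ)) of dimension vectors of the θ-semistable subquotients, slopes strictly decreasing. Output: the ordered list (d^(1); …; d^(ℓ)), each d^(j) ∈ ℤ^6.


Interval decomposition of M: I[1,1], I[1,4], I[2,5], I[4,5], I[5,5], I[6,6].
HN type (ℓ=6): μ^(1)=31; μ^(2)=5; μ^(3)=-21; μ^(4)=-34; μ^(5)=-81/2; μ^(6)=-60

((0, 0, 0, 3, 3, 0); (0, 0, 2, 0, 0, 0); (1, 0, 0, 0, 0, 0); (0, 0, 0, 0, 0, 1); (1, 1, 0, 0, 0, 0); (0, 1, 0, 0, 0, 0))


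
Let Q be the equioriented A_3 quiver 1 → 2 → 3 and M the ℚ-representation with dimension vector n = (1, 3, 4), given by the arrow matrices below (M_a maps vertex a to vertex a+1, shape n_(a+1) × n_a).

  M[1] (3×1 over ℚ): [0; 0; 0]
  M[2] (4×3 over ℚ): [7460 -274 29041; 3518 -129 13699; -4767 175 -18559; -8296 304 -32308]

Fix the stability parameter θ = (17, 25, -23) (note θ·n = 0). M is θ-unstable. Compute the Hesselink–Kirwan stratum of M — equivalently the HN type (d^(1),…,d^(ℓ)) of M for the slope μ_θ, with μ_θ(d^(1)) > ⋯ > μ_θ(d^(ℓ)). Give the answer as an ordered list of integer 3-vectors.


Interval decomposition of M: I[1,1], I[2,3]^3, I[3,3].
HN type (ℓ=3): μ^(1)=17; μ^(2)=1; μ^(3)=-23

((1, 0, 0); (0, 3, 3); (0, 0, 1))


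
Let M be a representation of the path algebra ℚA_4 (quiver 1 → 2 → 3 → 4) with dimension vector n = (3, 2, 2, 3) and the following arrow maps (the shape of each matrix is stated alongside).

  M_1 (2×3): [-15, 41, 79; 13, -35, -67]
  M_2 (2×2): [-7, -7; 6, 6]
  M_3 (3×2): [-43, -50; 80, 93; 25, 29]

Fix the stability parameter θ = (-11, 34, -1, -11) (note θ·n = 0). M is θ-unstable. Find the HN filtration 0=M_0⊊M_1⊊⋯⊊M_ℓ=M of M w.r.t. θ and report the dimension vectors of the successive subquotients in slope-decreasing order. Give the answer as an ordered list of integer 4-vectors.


Via rank(M_{q-1}∘⋯∘M_p): M ≅ I[1,1], I[1,2], I[1,4], I[3,4], I[4,4].
μ_θ-semistable layers: μ^(1)=34; μ^(2)=22/3; μ^(3)=-6; μ^(4)=-11

((0, 1, 0, 0); (0, 1, 1, 1); (0, 0, 1, 1); (3, 0, 0, 1))


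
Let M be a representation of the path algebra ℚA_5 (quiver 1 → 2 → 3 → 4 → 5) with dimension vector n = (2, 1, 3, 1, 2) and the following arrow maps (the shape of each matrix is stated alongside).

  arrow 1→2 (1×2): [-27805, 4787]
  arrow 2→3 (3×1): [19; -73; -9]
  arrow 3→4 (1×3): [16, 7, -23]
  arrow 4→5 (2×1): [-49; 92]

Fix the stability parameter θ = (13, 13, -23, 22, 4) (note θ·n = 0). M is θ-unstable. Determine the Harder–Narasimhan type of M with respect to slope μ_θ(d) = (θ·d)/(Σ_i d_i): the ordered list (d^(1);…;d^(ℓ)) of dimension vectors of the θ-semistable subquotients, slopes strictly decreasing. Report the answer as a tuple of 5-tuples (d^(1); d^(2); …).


Interval decomposition of M: I[1,1], I[1,3], I[3,3], I[3,5], I[5,5].
HN type (ℓ=4): μ^(1)=13; μ^(2)=4; μ^(3)=1; μ^(4)=-23

((1, 0, 0, 1, 1); (0, 0, 0, 0, 1); (1, 1, 1, 0, 0); (0, 0, 2, 0, 0))


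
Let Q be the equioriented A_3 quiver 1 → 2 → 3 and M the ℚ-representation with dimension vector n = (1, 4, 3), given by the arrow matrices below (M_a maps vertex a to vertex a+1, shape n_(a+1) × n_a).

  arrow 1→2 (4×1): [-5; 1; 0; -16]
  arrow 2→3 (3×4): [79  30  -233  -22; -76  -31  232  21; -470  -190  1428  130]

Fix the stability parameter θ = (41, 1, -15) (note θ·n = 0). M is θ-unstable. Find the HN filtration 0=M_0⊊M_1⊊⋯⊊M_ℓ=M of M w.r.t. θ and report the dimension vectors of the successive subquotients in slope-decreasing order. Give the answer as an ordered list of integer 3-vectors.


Barcode: M ≅ I[1,3], I[2,2], I[2,3]^2. HN layers by μ_θ (3 steps, strictly decreasing):
  μ^(1)=9; μ^(2)=1; μ^(3)=-7

((1, 1, 1); (0, 1, 0); (0, 2, 2))


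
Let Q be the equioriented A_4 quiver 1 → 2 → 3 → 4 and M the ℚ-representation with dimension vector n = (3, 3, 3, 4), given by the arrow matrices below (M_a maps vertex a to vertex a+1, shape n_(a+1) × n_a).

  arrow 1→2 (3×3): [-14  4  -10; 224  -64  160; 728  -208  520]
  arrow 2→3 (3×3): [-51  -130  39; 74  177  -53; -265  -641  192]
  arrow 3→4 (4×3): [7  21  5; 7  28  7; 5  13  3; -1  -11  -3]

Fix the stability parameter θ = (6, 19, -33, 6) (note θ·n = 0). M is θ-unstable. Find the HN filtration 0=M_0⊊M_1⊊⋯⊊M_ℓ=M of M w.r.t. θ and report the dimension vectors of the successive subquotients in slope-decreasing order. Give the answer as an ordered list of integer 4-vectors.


Via rank(M_{q-1}∘⋯∘M_p): M ≅ I[1,1]^2, I[1,3], I[2,4]^2, I[4,4]^2.
μ_θ-semistable layers: μ^(1)=6; μ^(2)=-8/3; μ^(3)=-7

((2, 0, 0, 4); (1, 1, 1, 0); (0, 2, 2, 0))


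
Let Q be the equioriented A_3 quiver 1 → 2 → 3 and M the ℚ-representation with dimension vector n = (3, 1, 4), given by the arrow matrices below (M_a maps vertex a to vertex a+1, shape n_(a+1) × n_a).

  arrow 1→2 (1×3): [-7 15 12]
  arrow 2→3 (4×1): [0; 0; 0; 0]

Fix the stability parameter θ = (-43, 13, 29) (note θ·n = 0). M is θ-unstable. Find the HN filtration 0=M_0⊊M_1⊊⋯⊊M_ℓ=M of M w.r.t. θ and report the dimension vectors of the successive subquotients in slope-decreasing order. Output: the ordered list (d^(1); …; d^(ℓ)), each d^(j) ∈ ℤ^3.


Via rank(M_{q-1}∘⋯∘M_p): M ≅ I[1,1]^2, I[1,2], I[3,3]^4.
μ_θ-semistable layers: μ^(1)=29; μ^(2)=13; μ^(3)=-43

((0, 0, 4); (0, 1, 0); (3, 0, 0))


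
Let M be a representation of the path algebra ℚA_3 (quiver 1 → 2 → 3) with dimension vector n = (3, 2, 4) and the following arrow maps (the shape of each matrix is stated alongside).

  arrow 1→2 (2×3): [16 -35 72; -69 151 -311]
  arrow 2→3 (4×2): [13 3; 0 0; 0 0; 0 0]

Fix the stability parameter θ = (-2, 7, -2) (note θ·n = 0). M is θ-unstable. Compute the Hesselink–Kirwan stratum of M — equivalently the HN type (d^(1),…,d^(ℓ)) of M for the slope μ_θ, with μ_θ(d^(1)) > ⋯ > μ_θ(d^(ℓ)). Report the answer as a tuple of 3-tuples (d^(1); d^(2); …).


Interval decomposition of M: I[1,1], I[1,2], I[1,3], I[3,3]^3.
HN type (ℓ=3): μ^(1)=7; μ^(2)=5/2; μ^(3)=-2

((0, 1, 0); (0, 1, 1); (3, 0, 3))


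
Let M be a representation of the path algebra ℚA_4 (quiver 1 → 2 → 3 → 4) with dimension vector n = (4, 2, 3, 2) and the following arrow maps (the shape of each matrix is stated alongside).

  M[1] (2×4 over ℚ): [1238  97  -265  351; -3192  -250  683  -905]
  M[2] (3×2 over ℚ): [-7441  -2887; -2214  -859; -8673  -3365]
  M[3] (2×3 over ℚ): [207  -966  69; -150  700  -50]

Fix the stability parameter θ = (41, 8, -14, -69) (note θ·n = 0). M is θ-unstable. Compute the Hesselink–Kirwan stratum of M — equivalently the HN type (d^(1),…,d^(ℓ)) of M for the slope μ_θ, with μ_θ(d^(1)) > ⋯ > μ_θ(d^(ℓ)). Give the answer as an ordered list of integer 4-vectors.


Barcode: M ≅ I[1,1]^2, I[1,3]^2, I[3,4], I[4,4]. HN layers by μ_θ (4 steps, strictly decreasing):
  μ^(1)=41; μ^(2)=35/3; μ^(3)=-83/2; μ^(4)=-69

((2, 0, 0, 0); (2, 2, 2, 0); (0, 0, 1, 1); (0, 0, 0, 1))


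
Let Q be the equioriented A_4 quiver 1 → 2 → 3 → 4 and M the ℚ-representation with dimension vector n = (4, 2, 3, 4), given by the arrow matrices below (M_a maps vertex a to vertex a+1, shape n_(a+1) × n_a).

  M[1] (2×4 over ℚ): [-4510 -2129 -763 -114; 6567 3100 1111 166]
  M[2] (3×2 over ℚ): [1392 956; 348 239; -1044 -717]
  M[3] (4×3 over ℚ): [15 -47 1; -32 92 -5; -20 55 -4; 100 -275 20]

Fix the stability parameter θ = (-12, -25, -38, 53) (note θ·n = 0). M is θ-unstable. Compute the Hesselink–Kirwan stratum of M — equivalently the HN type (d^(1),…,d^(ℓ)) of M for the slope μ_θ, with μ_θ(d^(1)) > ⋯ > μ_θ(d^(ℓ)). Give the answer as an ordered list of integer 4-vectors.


Interval decomposition of M: I[1,1]^2, I[1,2], I[1,4], I[3,4]^2, I[4,4].
HN type (ℓ=5): μ^(1)=53; μ^(2)=-12; μ^(3)=-37/2; μ^(4)=-25; μ^(5)=-38

((0, 0, 0, 4); (2, 0, 0, 0); (1, 1, 0, 0); (1, 1, 1, 0); (0, 0, 2, 0))
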